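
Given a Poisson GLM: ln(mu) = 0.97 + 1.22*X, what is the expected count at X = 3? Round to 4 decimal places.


Compute eta = 0.97 + 1.22 * 3 = 4.6300.
Apply inverse link: mu = e^4.6300 = 102.5141.

102.5141


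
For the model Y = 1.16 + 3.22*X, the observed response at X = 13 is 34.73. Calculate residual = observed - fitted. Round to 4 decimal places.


Fitted value at X = 13 is yhat = 1.16 + 3.22*13 = 43.0200.
Residual = 34.73 - 43.0200 = -8.2900.

-8.2900


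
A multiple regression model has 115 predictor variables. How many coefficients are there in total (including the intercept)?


Total coefficients = number of predictors + 1 (for the intercept).
= 115 + 1 = 116.

116


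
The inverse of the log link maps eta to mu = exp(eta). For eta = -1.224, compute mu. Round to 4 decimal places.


The inverse log link gives:
mu = exp(-1.224) = 0.2941.

0.2941


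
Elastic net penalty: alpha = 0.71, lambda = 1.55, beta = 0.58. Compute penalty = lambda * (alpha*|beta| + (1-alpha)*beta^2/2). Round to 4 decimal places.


Compute:
L1 = 0.71 * 0.58 = 0.4118.
L2 = 0.29 * 0.58^2 / 2 = 0.0488.
Penalty = 1.55 * (0.4118 + 0.0488) = 0.7139.

0.7139


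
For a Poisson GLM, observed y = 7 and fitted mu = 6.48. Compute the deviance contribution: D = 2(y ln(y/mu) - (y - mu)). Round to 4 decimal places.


First: ln(7/6.48) = 0.077190.
Then: 7 * 0.077190 = 0.540330.
y - mu = 7 - 6.48 = 0.52.
D = 2(0.540330 - 0.52) = 0.040660, which rounds to 0.0407.

0.0407


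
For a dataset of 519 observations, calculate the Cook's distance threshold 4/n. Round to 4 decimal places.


Cook's distance cutoff = 4/n = 4/519.
= 0.0077.

0.0077


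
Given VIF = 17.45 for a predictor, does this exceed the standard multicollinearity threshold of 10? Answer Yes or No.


Check: VIF = 17.45 vs threshold = 10.
Since 17.45 >= 10, the answer is Yes.

Yes


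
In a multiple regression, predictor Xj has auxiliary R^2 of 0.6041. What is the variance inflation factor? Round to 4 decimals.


Using VIF = 1/(1 - R^2_j):
1 - 0.6041 = 0.3959.
VIF = 2.5259.

2.5259


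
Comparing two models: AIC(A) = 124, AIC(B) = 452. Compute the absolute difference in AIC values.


Absolute difference = |124 - 452| = 328.
The model with lower AIC (A) is preferred.

328


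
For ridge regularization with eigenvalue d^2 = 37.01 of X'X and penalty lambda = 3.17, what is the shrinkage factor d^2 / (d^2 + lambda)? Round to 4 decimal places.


Denominator = d^2 + lambda = 37.01 + 3.17 = 40.1800.
Shrinkage = 37.01 / 40.1800 = 0.9211.

0.9211


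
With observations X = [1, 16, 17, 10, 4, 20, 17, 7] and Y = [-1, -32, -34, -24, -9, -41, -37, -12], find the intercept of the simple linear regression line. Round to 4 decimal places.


The slope is b1 = -2.0906.
Sample means are xbar = 11.5000 and ybar = -23.7500.
Intercept: b0 = -23.7500 - (-2.0906)(11.5000) = 0.2924.

0.2924


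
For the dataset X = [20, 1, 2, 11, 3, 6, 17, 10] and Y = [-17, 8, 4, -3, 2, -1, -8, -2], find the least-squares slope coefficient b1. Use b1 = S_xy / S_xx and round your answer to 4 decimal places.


Calculate xbar = 8.7500, ybar = -2.1250.
S_xx = 347.5000, S_xy = -364.2500.
Using b1 = S_xy / S_xx = -364.2500 / 347.5000, we get b1 = -1.0482.

-1.0482


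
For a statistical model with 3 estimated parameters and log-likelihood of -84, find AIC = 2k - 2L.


AIC = 2k - 2*loglik = 2(3) - 2(-84).
= 6 + 168 = 174.

174


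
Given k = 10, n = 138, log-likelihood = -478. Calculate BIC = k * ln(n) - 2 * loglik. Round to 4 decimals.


k * ln(n) = 10 * ln(138) = 10 * 4.927254 = 49.272540.
-2 * loglik = -2 * (-478) = 956.
BIC = 49.272540 + 956 = 1005.272540, which rounds to 1005.2725.

1005.2725


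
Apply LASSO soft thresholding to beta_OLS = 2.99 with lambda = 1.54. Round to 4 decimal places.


Absolute value: |2.99| = 2.99.
Compare to lambda = 1.54.
Since |beta| > lambda, coefficient = sign(beta)*(|beta| - lambda) = 1.4500.

1.4500


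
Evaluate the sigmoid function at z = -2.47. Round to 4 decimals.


exp(2.4700) = 11.8224.
1 + exp(-z) = 12.8224.
sigmoid = 1/12.8224 = 0.0780.

0.0780


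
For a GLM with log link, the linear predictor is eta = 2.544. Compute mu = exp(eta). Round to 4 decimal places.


Apply the inverse link:
mu = e^2.544 = 12.7305.

12.7305


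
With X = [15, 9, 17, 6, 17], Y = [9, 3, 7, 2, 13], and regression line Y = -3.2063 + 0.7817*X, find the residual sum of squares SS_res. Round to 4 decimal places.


For each point, residual = actual - predicted.
Residuals: [0.4808, -0.8290, -3.0826, 0.5161, 2.9174].
Sum of squared residuals = 19.1984.

19.1984


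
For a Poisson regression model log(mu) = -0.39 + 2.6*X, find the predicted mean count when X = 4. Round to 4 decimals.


eta = -0.39 + 2.6 * 4 = 10.0100.
mu = exp(10.0100) = 22247.8355.

22247.8355


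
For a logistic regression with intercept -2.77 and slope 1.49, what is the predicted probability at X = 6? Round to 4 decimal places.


Compute z = -2.77 + (1.49)(6) = 6.1700.
exp(-z) = 0.0021.
P = 1/(1 + 0.0021) = 0.9979.

0.9979


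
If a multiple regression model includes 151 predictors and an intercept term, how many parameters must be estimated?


Including the intercept, the model has 151 predictor coefficients + 1 intercept.
Total = 152.

152


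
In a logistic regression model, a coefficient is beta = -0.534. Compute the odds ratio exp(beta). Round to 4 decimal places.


exp(-0.534) = 0.5863.
So the odds ratio is 0.5863.

0.5863


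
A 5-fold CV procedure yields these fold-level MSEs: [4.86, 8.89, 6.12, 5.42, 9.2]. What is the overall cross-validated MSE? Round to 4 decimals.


Add all fold MSEs: 34.4900.
Divide by k = 5: 34.4900/5 = 6.8980.

6.8980


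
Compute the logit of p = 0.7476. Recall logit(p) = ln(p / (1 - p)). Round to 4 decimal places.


Compute the odds: 0.7476/0.2524 = 2.9620.
Take the natural log: ln(2.9620) = 1.0859.

1.0859


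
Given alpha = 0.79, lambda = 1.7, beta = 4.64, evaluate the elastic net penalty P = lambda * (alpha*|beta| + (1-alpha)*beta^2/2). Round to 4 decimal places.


Compute:
L1 = 0.79 * 4.64 = 3.6656.
L2 = 0.21 * 4.64^2 / 2 = 2.2606.
Penalty = 1.7 * (3.6656 + 2.2606) = 10.0746.

10.0746


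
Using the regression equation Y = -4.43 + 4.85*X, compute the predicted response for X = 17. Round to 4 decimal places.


Substitute X = 17 into the equation:
Y = -4.43 + 4.85 * 17 = -4.43 + 82.4500 = 78.0200.

78.0200


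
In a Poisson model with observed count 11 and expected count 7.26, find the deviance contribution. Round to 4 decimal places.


First: ln(11/7.26) = 0.415515.
Then: 11 * 0.415515 = 4.570665.
y - mu = 11 - 7.26 = 3.74.
D = 2(4.570665 - 3.74) = 1.661330, which rounds to 1.6613.

1.6613


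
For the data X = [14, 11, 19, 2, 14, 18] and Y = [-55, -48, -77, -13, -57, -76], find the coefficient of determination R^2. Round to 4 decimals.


Fit the OLS line: b0 = -4.8918, b1 = -3.8032.
SSres = 20.0514.
SStot = 2739.3333.
R^2 = 1 - 20.0514/2739.3333 = 0.9927.

0.9927


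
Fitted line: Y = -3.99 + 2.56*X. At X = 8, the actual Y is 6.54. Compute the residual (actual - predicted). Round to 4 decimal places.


Compute yhat = -3.99 + (2.56)(8) = 16.4900.
Residual = actual - predicted = 6.54 - 16.4900 = -9.9500.

-9.9500


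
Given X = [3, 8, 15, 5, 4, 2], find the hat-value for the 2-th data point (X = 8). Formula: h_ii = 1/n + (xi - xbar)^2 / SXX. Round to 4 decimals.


n = 6, xbar = 6.1667.
SXX = sum((xi - xbar)^2) = 114.8333.
h = 1/6 + (8 - 6.1667)^2 / 114.8333 = 0.1959.

0.1959


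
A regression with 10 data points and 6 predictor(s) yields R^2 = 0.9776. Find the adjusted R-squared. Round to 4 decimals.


Plug in: Adj R^2 = 1 - (1 - 0.9776) * 9/3.
= 1 - 0.0224 * 9/3
= 1 - 0.2016 / 3
= 1 - 0.0672 = 0.9328.

0.9328


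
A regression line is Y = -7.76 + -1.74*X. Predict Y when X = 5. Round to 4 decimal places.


Predicted value:
Y = -7.76 + (-1.74)(5) = -7.76 + -8.7000 = -16.4600.

-16.4600


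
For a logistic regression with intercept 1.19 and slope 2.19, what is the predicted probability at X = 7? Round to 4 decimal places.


z = 1.19 + 2.19 * 7 = 16.5200.
Sigmoid: P = 1 / (1 + exp(-16.5200)) = 1.0000.

1.0000


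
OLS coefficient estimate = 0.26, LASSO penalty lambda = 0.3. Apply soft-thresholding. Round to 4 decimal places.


Check: |0.26| = 0.26 vs lambda = 0.3.
Since |beta| <= lambda, the coefficient is set to 0.
Soft-thresholded coefficient = 0.0000.

0.0000


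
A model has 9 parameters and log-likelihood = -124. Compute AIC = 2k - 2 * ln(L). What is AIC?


AIC = 2k - 2*loglik = 2(9) - 2(-124).
= 18 + 248 = 266.

266


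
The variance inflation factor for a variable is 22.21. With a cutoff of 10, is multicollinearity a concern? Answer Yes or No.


The threshold is 10.
VIF = 22.21 is >= 10.
Multicollinearity indication: Yes.

Yes


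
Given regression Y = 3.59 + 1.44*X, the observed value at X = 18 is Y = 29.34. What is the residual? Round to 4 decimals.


Compute yhat = 3.59 + (1.44)(18) = 29.5100.
Residual = actual - predicted = 29.34 - 29.5100 = -0.1700.

-0.1700


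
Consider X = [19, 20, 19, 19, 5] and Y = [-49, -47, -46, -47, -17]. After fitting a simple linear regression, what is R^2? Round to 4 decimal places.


Fit the OLS line: b0 = -6.5711, b1 = -2.1115.
SSres = 9.1703.
SStot = 736.8000.
R^2 = 1 - 9.1703/736.8000 = 0.9876.

0.9876


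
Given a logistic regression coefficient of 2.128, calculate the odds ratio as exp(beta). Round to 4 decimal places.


Odds ratio = exp(beta) = exp(2.128).
= 8.3981.

8.3981


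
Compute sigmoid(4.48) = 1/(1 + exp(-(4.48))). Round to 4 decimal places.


First, exp(-4.4800) = 0.0113.
Then sigma(z) = 1/(1 + 0.0113) = 0.9888.

0.9888


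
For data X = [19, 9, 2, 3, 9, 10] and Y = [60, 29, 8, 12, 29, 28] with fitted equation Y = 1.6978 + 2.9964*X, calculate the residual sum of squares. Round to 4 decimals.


For each point, residual = actual - predicted.
Residuals: [1.3706, 0.3346, 0.3094, 1.3130, 0.3346, -3.6618].
Sum of squared residuals = 17.3309.

17.3309


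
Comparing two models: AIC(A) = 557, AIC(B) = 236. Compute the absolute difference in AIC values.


Compute |557 - 236| = 321.
Model B has the smaller AIC.

321


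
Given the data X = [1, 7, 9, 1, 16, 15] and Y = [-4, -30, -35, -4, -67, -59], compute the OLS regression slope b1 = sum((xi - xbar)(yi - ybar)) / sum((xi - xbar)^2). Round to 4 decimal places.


First compute the means: xbar = 8.1667, ybar = -33.1667.
Then S_xx = sum((xi - xbar)^2) = 212.8333.
S_xy = sum((xi - xbar)(yi - ybar)) = -864.8333.
b1 = S_xy / S_xx = -864.8333 / 212.8333 = -4.0634.

-4.0634


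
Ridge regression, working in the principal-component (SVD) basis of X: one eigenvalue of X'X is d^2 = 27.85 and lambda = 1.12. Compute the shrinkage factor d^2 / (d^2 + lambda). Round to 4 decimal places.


Compute the denominator: 27.85 + 1.12 = 28.9700.
Shrinkage factor = 27.85 / 28.9700 = 0.9613.

0.9613


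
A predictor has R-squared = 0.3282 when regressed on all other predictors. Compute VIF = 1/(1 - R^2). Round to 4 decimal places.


Using VIF = 1/(1 - R^2_j):
1 - 0.3282 = 0.6718.
VIF = 1.4885.

1.4885


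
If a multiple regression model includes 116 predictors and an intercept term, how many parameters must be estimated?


Including the intercept, the model has 116 predictor coefficients + 1 intercept.
Total = 117.

117


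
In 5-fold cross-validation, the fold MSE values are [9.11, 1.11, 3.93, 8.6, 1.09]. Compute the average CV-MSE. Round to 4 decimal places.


Sum of fold MSEs = 23.8400.
Average = 23.8400 / 5 = 4.7680.

4.7680


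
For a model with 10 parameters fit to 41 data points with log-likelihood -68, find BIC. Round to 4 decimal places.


k * ln(n) = 10 * ln(41) = 10 * 3.713572 = 37.135720.
-2 * loglik = -2 * (-68) = 136.
BIC = 37.135720 + 136 = 173.135720, which rounds to 173.1357.

173.1357


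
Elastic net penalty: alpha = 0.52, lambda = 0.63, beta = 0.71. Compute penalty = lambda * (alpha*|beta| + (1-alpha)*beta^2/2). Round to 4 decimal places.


Compute:
L1 = 0.52 * 0.71 = 0.3692.
L2 = 0.48 * 0.71^2 / 2 = 0.1210.
Penalty = 0.63 * (0.3692 + 0.1210) = 0.3088.

0.3088


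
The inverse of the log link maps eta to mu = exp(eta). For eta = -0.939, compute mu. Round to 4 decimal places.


Apply the inverse link:
mu = e^-0.939 = 0.3910.

0.3910


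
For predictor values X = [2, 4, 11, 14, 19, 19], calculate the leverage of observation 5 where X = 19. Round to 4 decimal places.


Mean of X: xbar = 11.5000.
SXX = 265.5000.
For X = 19: h = 1/6 + (19 - 11.5000)^2/265.5000 = 0.3785.

0.3785


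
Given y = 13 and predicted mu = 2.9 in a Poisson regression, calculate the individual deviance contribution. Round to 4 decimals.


y/mu = 13/2.9 = 4.482759 (approx.), and ln(13/2.9) = 1.500239.
y * ln(y/mu) = 13 * 1.500239 = 19.503107.
y - mu = 10.1.
D = 2 * (19.503107 - 10.1) = 18.806214, which rounds to 18.8062.

18.8062


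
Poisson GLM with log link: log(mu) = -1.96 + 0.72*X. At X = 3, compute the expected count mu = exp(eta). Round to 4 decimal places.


eta = -1.96 + 0.72 * 3 = 0.2000.
mu = exp(0.2000) = 1.2214.

1.2214


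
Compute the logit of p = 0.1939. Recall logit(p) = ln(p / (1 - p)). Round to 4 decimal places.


1 - p = 0.8061.
p/(1-p) = 0.2405.
logit = ln(0.2405) = -1.4249.

-1.4249


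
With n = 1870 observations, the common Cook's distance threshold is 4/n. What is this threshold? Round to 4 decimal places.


Using the rule of thumb:
Threshold = 4 / 1870 = 0.0021.

0.0021


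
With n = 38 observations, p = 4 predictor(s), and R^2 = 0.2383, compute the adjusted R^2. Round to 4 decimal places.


Plug in: Adj R^2 = 1 - (1 - 0.2383) * 37/33.
= 1 - 0.7617 * 37/33
= 1 - 28.1829 / 33
= 1 - 0.8540 = 0.1460.

0.1460


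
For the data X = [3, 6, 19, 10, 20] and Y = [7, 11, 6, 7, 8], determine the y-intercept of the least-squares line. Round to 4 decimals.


The slope is b1 = -0.0918.
Sample means are xbar = 11.6000 and ybar = 7.8000.
Intercept: b0 = 7.8000 - (-0.0918)(11.6000) = 8.8645.

8.8645


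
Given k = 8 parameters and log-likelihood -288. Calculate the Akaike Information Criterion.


AIC = 2*8 - 2*(-288).
= 16 + 576 = 592.

592


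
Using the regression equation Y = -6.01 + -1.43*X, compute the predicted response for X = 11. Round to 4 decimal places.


Plug X = 11 into Y = -6.01 + -1.43*X:
Y = -6.01 + -15.7300 = -21.7400.

-21.7400


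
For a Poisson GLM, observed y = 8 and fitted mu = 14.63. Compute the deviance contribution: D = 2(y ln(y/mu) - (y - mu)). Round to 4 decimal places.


y/mu = 8/14.63 = 0.546822 (approx.), and ln(8/14.63) = -0.603633.
y * ln(y/mu) = 8 * -0.603633 = -4.829064.
y - mu = -6.63.
D = 2 * (-4.829064 - -6.63) = 3.601872, which rounds to 3.6019.

3.6019


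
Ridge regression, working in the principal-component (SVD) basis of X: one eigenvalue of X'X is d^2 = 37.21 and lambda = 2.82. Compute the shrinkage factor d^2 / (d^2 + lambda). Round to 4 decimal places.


Compute the denominator: 37.21 + 2.82 = 40.0300.
Shrinkage factor = 37.21 / 40.0300 = 0.9296.

0.9296


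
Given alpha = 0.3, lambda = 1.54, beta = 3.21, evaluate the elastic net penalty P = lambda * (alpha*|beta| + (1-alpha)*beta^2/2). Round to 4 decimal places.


Compute:
L1 = 0.3 * 3.21 = 0.9630.
L2 = 0.7 * 3.21^2 / 2 = 3.6064.
Penalty = 1.54 * (0.9630 + 3.6064) = 7.0369.

7.0369


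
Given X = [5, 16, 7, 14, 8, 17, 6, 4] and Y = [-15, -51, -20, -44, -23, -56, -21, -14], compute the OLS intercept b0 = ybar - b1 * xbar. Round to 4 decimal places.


Compute b1 = -3.2469 from the OLS formula.
With xbar = 9.6250 and ybar = -30.5000, the intercept is:
b0 = -30.5000 - -3.2469 * 9.6250 = 0.7512.

0.7512


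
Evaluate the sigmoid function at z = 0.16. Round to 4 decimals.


First, exp(-0.1600) = 0.8521.
Then sigma(z) = 1/(1 + 0.8521) = 0.5399.

0.5399


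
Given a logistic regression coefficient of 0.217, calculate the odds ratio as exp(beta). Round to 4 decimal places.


The odds ratio is computed as:
OR = e^(0.217) = 1.2423.

1.2423


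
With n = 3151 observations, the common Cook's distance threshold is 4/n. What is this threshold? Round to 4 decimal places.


Cook's distance cutoff = 4/n = 4/3151.
= 0.0013.

0.0013


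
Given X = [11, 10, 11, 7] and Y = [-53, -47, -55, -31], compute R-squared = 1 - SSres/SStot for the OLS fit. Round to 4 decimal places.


Fit the OLS line: b0 = 9.2791, b1 = -5.7209.
SSres = 3.1628.
SStot = 355.0000.
R^2 = 1 - 3.1628/355.0000 = 0.9911.

0.9911


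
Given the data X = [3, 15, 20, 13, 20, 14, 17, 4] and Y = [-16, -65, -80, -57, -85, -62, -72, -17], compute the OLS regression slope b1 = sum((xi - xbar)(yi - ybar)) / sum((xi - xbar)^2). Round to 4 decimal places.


First compute the means: xbar = 13.2500, ybar = -56.7500.
Then S_xx = sum((xi - xbar)^2) = 299.5000.
S_xy = sum((xi - xbar)(yi - ybar)) = -1208.5000.
b1 = S_xy / S_xx = -1208.5000 / 299.5000 = -4.0351.

-4.0351


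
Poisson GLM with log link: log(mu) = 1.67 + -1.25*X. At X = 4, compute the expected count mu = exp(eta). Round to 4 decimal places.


eta = 1.67 + -1.25 * 4 = -3.3300.
mu = exp(-3.3300) = 0.0358.

0.0358


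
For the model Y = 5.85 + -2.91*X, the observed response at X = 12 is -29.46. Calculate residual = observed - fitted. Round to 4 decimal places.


Compute yhat = 5.85 + (-2.91)(12) = -29.0700.
Residual = actual - predicted = -29.46 - -29.0700 = -0.3900.

-0.3900


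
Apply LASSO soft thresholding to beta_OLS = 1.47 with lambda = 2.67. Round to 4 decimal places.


Absolute value: |1.47| = 1.47.
Compare to lambda = 2.67.
Since |beta| <= lambda, the coefficient is set to 0.

0.0000


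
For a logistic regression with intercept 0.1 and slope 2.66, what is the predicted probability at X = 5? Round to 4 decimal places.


Compute z = 0.1 + (2.66)(5) = 13.4000.
exp(-z) = 0.0000.
P = 1/(1 + 0.0000) = 1.0000.

1.0000


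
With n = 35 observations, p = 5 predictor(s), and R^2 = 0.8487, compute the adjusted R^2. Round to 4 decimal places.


Using the formula:
(1 - 0.8487) = 0.1513.
Multiply by 34/29: 0.1513 * 34 = 5.1442, then 5.1442 / 29 = 0.1774.
Adj R^2 = 1 - 0.1774 = 0.8226.

0.8226


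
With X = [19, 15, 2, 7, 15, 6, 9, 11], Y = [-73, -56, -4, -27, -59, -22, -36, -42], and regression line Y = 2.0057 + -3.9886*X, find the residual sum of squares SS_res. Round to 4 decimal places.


Predicted values from Y = 2.0057 + -3.9886*X.
Residuals: [0.7777, 1.8233, 1.9715, -1.0855, -1.1767, -0.0741, -2.1083, -0.1311].
SSres = 14.8466.

14.8466


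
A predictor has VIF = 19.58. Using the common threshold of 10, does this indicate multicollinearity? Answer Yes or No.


Check: VIF = 19.58 vs threshold = 10.
Since 19.58 >= 10, the answer is Yes.

Yes


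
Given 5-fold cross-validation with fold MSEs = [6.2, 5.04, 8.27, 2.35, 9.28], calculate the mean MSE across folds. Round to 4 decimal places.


Sum of fold MSEs = 31.1400.
Average = 31.1400 / 5 = 6.2280.

6.2280


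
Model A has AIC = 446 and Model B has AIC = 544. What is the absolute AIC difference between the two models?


Compute |446 - 544| = 98.
Model A has the smaller AIC.

98


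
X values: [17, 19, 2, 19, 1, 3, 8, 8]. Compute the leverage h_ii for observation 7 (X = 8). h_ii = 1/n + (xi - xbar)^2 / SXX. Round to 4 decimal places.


Mean of X: xbar = 9.6250.
SXX = 411.8750.
For X = 8: h = 1/8 + (8 - 9.6250)^2/411.8750 = 0.1314.

0.1314


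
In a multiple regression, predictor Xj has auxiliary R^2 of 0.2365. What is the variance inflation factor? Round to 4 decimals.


VIF = 1 / (1 - 0.2365).
= 1 / 0.7635 = 1.3098.

1.3098


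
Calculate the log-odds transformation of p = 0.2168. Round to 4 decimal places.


1 - p = 0.7832.
p/(1-p) = 0.2768.
logit = ln(0.2768) = -1.2844.

-1.2844


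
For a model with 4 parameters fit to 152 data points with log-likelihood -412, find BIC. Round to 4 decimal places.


Compute k*ln(n) = 4*ln(152) = 4*5.023881 = 20.095524.
Then -2*loglik = 824.
BIC = 20.095524 + 824 = 844.095524, which rounds to 844.0955.

844.0955


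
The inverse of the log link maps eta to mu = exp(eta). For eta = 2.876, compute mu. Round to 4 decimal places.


Apply the inverse link:
mu = e^2.876 = 17.7432.

17.7432


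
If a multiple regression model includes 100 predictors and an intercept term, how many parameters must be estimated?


Including the intercept, the model has 100 predictor coefficients + 1 intercept.
Total = 101.

101


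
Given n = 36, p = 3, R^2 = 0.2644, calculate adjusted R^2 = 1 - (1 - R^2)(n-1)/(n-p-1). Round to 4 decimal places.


Using the formula:
(1 - 0.2644) = 0.7356.
Multiply by 35/32: 0.7356 * 35 = 25.7460, then 25.7460 / 32 = 0.8046.
Adj R^2 = 1 - 0.8046 = 0.1954.

0.1954


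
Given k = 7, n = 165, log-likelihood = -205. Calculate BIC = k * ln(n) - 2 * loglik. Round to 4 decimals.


k * ln(n) = 7 * ln(165) = 7 * 5.105945 = 35.741615.
-2 * loglik = -2 * (-205) = 410.
BIC = 35.741615 + 410 = 445.741615, which rounds to 445.7416.

445.7416


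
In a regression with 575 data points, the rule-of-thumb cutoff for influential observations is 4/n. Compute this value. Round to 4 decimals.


Cook's distance cutoff = 4/n = 4/575.
= 0.0070.

0.0070


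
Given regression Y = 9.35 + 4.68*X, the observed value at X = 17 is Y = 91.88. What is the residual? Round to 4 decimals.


Compute yhat = 9.35 + (4.68)(17) = 88.9100.
Residual = actual - predicted = 91.88 - 88.9100 = 2.9700.

2.9700


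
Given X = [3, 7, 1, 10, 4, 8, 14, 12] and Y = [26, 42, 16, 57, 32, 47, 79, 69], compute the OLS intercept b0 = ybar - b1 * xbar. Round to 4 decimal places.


First find the slope: b1 = 4.7402.
Means: xbar = 7.3750, ybar = 46.0000.
b0 = ybar - b1 * xbar = 46.0000 - 4.7402 * 7.3750 = 11.0408.

11.0408


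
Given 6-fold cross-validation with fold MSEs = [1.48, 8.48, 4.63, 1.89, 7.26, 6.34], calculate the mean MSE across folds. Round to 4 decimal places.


Add all fold MSEs: 30.0800.
Divide by k = 6: 30.0800/6 = 5.0133.

5.0133


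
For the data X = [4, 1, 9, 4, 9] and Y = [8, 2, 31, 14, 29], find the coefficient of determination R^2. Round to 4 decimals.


After computing the OLS fit (b0=-2.5610, b1=3.5854):
SSres = 22.3415, SStot = 654.8000.
R^2 = 1 - 22.3415/654.8000 = 0.9659.

0.9659


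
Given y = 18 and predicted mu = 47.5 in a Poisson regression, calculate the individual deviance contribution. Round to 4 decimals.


Compute y*ln(y/mu) = 18*ln(18/47.5) = 18*-0.970358 = -17.466444.
y - mu = -29.5.
D = 2*(-17.466444 - (-29.5)) = 24.067112, which rounds to 24.0671.

24.0671


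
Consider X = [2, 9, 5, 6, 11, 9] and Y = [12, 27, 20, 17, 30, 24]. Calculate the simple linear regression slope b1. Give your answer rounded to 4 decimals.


Calculate xbar = 7.0000, ybar = 21.6667.
S_xx = 54.0000, S_xy = 105.0000.
Using b1 = S_xy / S_xx = 105.0000 / 54.0000, we get b1 = 1.9444.

1.9444


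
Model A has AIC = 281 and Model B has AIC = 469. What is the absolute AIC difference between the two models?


Absolute difference = |281 - 469| = 188.
The model with lower AIC (A) is preferred.

188


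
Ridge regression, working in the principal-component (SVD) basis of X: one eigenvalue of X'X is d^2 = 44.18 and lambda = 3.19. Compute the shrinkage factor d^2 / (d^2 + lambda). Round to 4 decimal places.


Denominator = d^2 + lambda = 44.18 + 3.19 = 47.3700.
Shrinkage = 44.18 / 47.3700 = 0.9327.

0.9327


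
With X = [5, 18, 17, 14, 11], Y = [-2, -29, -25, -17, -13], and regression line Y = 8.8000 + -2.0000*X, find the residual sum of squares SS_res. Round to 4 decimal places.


Compute predicted values, then residuals = yi - yhat_i.
Residuals: [-0.8000, -1.8000, 0.2000, 2.2000, 0.2000].
SSres = sum(residual^2) = 8.8000.

8.8000


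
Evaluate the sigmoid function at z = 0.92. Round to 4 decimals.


Compute exp(-0.9200) = 0.3985.
Sigmoid = 1 / (1 + 0.3985) = 1 / 1.3985 = 0.7150.

0.7150


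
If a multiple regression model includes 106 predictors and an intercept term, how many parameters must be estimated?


Each predictor gets one coefficient, plus one intercept.
Total parameters = 106 + 1 = 107.

107


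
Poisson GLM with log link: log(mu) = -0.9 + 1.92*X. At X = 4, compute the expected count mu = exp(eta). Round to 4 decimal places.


eta = -0.9 + 1.92 * 4 = 6.7800.
mu = exp(6.7800) = 880.0687.

880.0687


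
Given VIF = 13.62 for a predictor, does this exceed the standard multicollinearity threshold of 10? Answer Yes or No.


Compare VIF = 13.62 to the threshold of 10.
13.62 >= 10, so the answer is Yes.

Yes


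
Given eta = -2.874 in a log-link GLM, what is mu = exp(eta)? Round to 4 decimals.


mu = exp(eta) = exp(-2.874).
= 0.0565.

0.0565


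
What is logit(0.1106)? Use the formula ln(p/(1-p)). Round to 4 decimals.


Compute the odds: 0.1106/0.8894 = 0.1244.
Take the natural log: ln(0.1244) = -2.0846.

-2.0846


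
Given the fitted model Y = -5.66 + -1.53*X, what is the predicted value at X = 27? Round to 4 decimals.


Substitute X = 27 into the equation:
Y = -5.66 + -1.53 * 27 = -5.66 + -41.3100 = -46.9700.

-46.9700


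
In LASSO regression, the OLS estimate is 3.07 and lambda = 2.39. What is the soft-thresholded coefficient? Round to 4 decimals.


|beta_OLS| = 3.07.
lambda = 2.39.
Since |beta| > lambda, coefficient = sign(beta)*(|beta| - lambda) = 0.6800.
Result = 0.6800.

0.6800


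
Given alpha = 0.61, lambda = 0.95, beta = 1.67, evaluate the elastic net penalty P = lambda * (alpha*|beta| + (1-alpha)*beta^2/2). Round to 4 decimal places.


Compute:
L1 = 0.61 * 1.67 = 1.0187.
L2 = 0.39 * 1.67^2 / 2 = 0.5438.
Penalty = 0.95 * (1.0187 + 0.5438) = 1.4844.

1.4844


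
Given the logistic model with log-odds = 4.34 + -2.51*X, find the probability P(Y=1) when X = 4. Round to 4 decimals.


Compute z = 4.34 + (-2.51)(4) = -5.7000.
exp(-z) = 298.8674.
P = 1/(1 + 298.8674) = 0.0033.

0.0033


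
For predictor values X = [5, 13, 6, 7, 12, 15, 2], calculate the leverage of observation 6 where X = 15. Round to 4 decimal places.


Compute xbar = 8.5714 with n = 7 observations.
SXX = 137.7143.
Leverage = 1/7 + (15 - 8.5714)^2/137.7143 = 0.4429.

0.4429


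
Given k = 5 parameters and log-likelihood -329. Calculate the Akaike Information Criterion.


Compute:
2k = 2*5 = 10.
-2*loglik = -2*(-329) = 658.
AIC = 10 + 658 = 668.

668


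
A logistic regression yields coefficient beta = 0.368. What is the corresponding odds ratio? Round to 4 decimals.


Odds ratio = exp(beta) = exp(0.368).
= 1.4448.

1.4448


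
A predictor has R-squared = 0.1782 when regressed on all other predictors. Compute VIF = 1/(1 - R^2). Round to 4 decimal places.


VIF = 1 / (1 - 0.1782).
= 1 / 0.8218 = 1.2168.

1.2168


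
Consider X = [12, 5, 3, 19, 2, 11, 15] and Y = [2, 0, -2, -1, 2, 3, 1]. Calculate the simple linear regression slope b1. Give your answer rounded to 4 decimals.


The sample means are xbar = 9.5714 and ybar = 0.7143.
Compute S_xx = 247.7143 and S_xy = 3.1429.
Slope b1 = S_xy / S_xx = 3.1429 / 247.7143 = 0.0127.

0.0127


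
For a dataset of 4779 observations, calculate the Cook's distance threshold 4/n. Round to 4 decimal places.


Cook's distance cutoff = 4/n = 4/4779.
= 0.0008.

0.0008


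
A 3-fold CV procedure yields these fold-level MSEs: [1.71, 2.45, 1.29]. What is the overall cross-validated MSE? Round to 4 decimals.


Total MSE across folds = 5.4500.
CV-MSE = 5.4500/3 = 1.8167.

1.8167


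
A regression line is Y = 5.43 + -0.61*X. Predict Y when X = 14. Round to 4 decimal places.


Plug X = 14 into Y = 5.43 + -0.61*X:
Y = 5.43 + -8.5400 = -3.1100.

-3.1100


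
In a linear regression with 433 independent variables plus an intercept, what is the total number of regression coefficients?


Each predictor gets one coefficient, plus one intercept.
Total parameters = 433 + 1 = 434.

434


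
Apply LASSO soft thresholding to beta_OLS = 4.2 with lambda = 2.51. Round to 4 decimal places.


|beta_OLS| = 4.2.
lambda = 2.51.
Since |beta| > lambda, coefficient = sign(beta)*(|beta| - lambda) = 1.6900.
Result = 1.6900.

1.6900


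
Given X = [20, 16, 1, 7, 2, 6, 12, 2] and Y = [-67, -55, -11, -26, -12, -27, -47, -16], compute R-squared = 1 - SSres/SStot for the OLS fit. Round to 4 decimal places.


After computing the OLS fit (b0=-8.0343, b1=-2.9807):
SSres = 28.7446, SStot = 3133.8750.
R^2 = 1 - 28.7446/3133.8750 = 0.9908.

0.9908


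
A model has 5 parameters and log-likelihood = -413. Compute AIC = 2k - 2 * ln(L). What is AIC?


AIC = 2k - 2*loglik = 2(5) - 2(-413).
= 10 + 826 = 836.

836


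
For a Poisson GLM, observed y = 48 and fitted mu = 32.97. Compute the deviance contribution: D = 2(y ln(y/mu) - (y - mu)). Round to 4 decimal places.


First: ln(48/32.97) = 0.375603.
Then: 48 * 0.375603 = 18.028944.
y - mu = 48 - 32.97 = 15.03.
D = 2(18.028944 - 15.03) = 5.997888, which rounds to 5.9979.

5.9979


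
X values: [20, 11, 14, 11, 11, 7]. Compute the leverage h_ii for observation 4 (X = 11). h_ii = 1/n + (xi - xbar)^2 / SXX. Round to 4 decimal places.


n = 6, xbar = 12.3333.
SXX = sum((xi - xbar)^2) = 95.3333.
h = 1/6 + (11 - 12.3333)^2 / 95.3333 = 0.1853.

0.1853


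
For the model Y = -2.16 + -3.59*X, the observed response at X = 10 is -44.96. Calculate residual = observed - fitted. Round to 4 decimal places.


Predicted = -2.16 + -3.59 * 10 = -38.0600.
Residual = -44.96 - -38.0600 = -6.9000.

-6.9000


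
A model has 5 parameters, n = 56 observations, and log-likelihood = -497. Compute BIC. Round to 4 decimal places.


Compute k*ln(n) = 5*ln(56) = 5*4.025352 = 20.126760.
Then -2*loglik = 994.
BIC = 20.126760 + 994 = 1014.126760, which rounds to 1014.1268.

1014.1268


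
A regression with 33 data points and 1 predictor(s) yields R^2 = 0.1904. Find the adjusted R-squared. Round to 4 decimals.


Using the formula:
(1 - 0.1904) = 0.8096.
Multiply by 32/31: 0.8096 * 32 = 25.9072, then 25.9072 / 31 = 0.8357.
Adj R^2 = 1 - 0.8357 = 0.1643.

0.1643


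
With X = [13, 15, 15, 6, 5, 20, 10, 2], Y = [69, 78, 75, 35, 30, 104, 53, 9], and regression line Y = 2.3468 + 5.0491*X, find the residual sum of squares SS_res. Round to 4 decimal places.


Compute predicted values, then residuals = yi - yhat_i.
Residuals: [1.0149, -0.0833, -3.0833, 2.3586, 2.4077, 0.6712, 0.1622, -3.4450].
SSres = sum(residual^2) = 34.2486.

34.2486


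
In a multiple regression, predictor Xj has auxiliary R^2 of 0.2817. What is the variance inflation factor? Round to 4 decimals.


Using VIF = 1/(1 - R^2_j):
1 - 0.2817 = 0.7183.
VIF = 1.3922.

1.3922


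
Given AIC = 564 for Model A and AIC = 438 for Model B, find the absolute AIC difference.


|AIC_A - AIC_B| = |564 - 438| = 126.
Model B is preferred (lower AIC).

126


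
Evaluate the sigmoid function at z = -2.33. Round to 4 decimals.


Compute exp(2.3300) = 10.2779.
Sigmoid = 1 / (1 + 10.2779) = 1 / 11.2779 = 0.0887.

0.0887


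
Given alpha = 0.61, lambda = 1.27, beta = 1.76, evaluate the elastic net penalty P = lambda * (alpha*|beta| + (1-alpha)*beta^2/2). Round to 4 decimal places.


Compute:
L1 = 0.61 * 1.76 = 1.0736.
L2 = 0.39 * 1.76^2 / 2 = 0.6040.
Penalty = 1.27 * (1.0736 + 0.6040) = 2.1306.

2.1306


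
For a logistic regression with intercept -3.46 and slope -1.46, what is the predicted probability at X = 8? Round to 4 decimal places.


z = -3.46 + -1.46 * 8 = -15.1400.
Sigmoid: P = 1 / (1 + exp(15.1400)) = 0.0000.

0.0000


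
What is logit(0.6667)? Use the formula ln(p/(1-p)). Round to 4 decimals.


1 - p = 0.3333.
p/(1-p) = 2.0003.
logit = ln(2.0003) = 0.6933.

0.6933


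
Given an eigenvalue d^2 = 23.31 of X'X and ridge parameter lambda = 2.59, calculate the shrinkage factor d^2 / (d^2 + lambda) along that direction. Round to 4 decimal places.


d^2 + lambda = 23.31 + 2.59 = 25.9000.
Shrinkage factor = 23.31/25.9000 = 0.9000.

0.9000


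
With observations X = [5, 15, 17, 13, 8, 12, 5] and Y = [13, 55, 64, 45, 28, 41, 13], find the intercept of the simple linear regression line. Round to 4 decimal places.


The slope is b1 = 4.1403.
Sample means are xbar = 10.7143 and ybar = 37.0000.
Intercept: b0 = 37.0000 - (4.1403)(10.7143) = -7.3607.

-7.3607


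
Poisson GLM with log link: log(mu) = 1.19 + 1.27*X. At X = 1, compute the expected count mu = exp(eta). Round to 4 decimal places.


eta = 1.19 + 1.27 * 1 = 2.4600.
mu = exp(2.4600) = 11.7048.

11.7048


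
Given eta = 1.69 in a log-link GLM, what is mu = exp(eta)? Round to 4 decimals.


mu = exp(eta) = exp(1.69).
= 5.4195.

5.4195


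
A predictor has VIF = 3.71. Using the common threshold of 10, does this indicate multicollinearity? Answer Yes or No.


Compare VIF = 3.71 to the threshold of 10.
3.71 < 10, so the answer is No.

No


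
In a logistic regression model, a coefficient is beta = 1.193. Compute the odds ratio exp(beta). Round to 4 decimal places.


exp(1.193) = 3.2970.
So the odds ratio is 3.2970.

3.2970


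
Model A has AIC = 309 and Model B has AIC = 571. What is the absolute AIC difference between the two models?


|AIC_A - AIC_B| = |309 - 571| = 262.
Model A is preferred (lower AIC).

262


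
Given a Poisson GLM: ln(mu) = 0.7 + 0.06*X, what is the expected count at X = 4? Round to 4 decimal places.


Compute eta = 0.7 + 0.06 * 4 = 0.9400.
Apply inverse link: mu = e^0.9400 = 2.5600.

2.5600


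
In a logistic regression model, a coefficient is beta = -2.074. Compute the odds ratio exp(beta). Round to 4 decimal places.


The odds ratio is computed as:
OR = e^(-2.074) = 0.1257.

0.1257


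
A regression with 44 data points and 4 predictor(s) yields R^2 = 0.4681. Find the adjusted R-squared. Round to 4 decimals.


Adjusted R^2 = 1 - (1 - R^2) * (n-1)/(n-p-1).
(1 - R^2) = 0.5319.
(n-1)/(n-p-1) = 43/39.
(1 - R^2) * (n-1) = 0.5319 * 43 = 22.8717.
Divide by (n-p-1): 22.8717 / 39 = 0.5865.
Adj R^2 = 1 - 0.5865 = 0.4135.

0.4135


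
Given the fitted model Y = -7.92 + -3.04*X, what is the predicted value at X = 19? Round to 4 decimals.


Predicted value:
Y = -7.92 + (-3.04)(19) = -7.92 + -57.7600 = -65.6800.

-65.6800


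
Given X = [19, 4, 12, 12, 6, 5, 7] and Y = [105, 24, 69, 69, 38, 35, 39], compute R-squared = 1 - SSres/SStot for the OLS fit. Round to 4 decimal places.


The fitted line is Y = 5.1917 + 5.2717*X.
SSres = 28.7767, SStot = 4792.8571.
R^2 = 1 - SSres/SStot = 0.9940.

0.9940


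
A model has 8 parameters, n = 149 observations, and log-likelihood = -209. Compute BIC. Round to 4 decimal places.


ln(149) = 5.003946.
k * ln(n) = 8 * 5.003946 = 40.031568.
-2L = 418.
BIC = 40.031568 + 418 = 458.031568, which rounds to 458.0316.

458.0316


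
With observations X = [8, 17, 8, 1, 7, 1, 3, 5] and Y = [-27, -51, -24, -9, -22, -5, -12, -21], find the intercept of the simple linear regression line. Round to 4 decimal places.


First find the slope: b1 = -2.7190.
Means: xbar = 6.2500, ybar = -21.3750.
b0 = ybar - b1 * xbar = -21.3750 - -2.7190 * 6.2500 = -4.3813.

-4.3813


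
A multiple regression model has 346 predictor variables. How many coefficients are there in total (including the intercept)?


Each predictor gets one coefficient, plus one intercept.
Total parameters = 346 + 1 = 347.

347


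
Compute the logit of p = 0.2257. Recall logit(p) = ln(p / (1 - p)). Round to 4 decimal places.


Compute the odds: 0.2257/0.7743 = 0.2915.
Take the natural log: ln(0.2915) = -1.2328.

-1.2328


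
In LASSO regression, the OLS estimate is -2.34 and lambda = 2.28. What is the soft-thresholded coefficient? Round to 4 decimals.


|beta_OLS| = 2.34.
lambda = 2.28.
Since |beta| > lambda, coefficient = sign(beta)*(|beta| - lambda) = -0.0600.
Result = -0.0600.

-0.0600


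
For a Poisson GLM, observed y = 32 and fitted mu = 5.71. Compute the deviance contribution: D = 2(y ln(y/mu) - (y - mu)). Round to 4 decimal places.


y/mu = 32/5.71 = 5.604203 (approx.), and ln(32/5.71) = 1.723517.
y * ln(y/mu) = 32 * 1.723517 = 55.152544.
y - mu = 26.29.
D = 2 * (55.152544 - 26.29) = 57.725088, which rounds to 57.7251.

57.7251


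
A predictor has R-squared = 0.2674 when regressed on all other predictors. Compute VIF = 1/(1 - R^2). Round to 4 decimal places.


VIF = 1 / (1 - 0.2674).
= 1 / 0.7326 = 1.3650.

1.3650


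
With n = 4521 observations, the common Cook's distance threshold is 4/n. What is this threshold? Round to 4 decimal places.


Using the rule of thumb:
Threshold = 4 / 4521 = 0.0009.

0.0009


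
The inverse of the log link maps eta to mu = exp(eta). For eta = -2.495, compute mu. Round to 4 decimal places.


Apply the inverse link:
mu = e^-2.495 = 0.0825.

0.0825


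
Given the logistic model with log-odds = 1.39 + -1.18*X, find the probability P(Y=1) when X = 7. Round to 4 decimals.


Compute z = 1.39 + (-1.18)(7) = -6.8700.
exp(-z) = 962.9486.
P = 1/(1 + 962.9486) = 0.0010.

0.0010


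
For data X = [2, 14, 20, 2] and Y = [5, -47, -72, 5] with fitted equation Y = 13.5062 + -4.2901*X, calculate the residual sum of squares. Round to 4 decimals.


Predicted values from Y = 13.5062 + -4.2901*X.
Residuals: [0.0740, -0.4448, 0.2958, 0.0740].
SSres = 0.2963.

0.2963


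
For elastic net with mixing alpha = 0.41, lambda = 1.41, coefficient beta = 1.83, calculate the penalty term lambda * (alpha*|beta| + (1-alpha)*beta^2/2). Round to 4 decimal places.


Compute:
L1 = 0.41 * 1.83 = 0.7503.
L2 = 0.59 * 1.83^2 / 2 = 0.9879.
Penalty = 1.41 * (0.7503 + 0.9879) = 2.4509.

2.4509


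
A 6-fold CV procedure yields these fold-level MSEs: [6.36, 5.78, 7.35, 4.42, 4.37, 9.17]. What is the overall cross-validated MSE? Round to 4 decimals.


Total MSE across folds = 37.4500.
CV-MSE = 37.4500/6 = 6.2417.

6.2417


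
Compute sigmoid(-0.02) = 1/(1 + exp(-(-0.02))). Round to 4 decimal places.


exp(0.0200) = 1.0202.
1 + exp(-z) = 2.0202.
sigmoid = 1/2.0202 = 0.4950.

0.4950


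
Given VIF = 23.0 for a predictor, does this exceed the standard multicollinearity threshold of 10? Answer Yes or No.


Check: VIF = 23.0 vs threshold = 10.
Since 23.0 >= 10, the answer is Yes.

Yes


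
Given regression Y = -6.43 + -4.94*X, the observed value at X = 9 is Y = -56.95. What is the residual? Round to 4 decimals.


Compute yhat = -6.43 + (-4.94)(9) = -50.8900.
Residual = actual - predicted = -56.95 - -50.8900 = -6.0600.

-6.0600


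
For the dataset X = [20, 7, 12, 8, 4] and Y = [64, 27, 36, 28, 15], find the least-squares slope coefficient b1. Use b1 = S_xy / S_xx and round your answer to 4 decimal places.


First compute the means: xbar = 10.2000, ybar = 34.0000.
Then S_xx = sum((xi - xbar)^2) = 152.8000.
S_xy = sum((xi - xbar)(yi - ybar)) = 451.0000.
b1 = S_xy / S_xx = 451.0000 / 152.8000 = 2.9516.

2.9516


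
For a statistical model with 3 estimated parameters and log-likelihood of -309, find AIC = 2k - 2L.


AIC = 2*3 - 2*(-309).
= 6 + 618 = 624.

624


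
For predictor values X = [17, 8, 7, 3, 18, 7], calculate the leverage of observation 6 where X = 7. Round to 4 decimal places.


Mean of X: xbar = 10.0000.
SXX = 184.0000.
For X = 7: h = 1/6 + (7 - 10.0000)^2/184.0000 = 0.2156.

0.2156


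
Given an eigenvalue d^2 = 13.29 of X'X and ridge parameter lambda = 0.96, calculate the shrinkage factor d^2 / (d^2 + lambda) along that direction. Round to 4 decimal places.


Compute the denominator: 13.29 + 0.96 = 14.2500.
Shrinkage factor = 13.29 / 14.2500 = 0.9326.

0.9326


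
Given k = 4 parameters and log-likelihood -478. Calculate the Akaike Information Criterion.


Compute:
2k = 2*4 = 8.
-2*loglik = -2*(-478) = 956.
AIC = 8 + 956 = 964.

964
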